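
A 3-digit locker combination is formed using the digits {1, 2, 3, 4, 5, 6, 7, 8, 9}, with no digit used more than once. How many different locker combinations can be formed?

This is a permutation of 3 out of 9: P(9,3) = 9!/6!.
That product is 9 × 8 × 7 = 504.

504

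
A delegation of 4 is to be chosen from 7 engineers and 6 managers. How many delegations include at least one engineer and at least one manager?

665

Total 4-person selections from all 13: C(13,4) = 715.
Selections missing a whole group: no engineers → C(6,4) = 15; no managers → C(7,4) = 35.
Both groups omitted at once is impossible, so 715 − 50 = 665.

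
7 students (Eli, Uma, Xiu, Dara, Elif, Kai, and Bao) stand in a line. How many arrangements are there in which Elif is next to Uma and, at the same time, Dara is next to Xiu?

480

Treat {Elif,Uma} as one block (2 orders) and {Dara,Xiu} as another (2 orders).
That leaves 5 units to arrange: 2 × 2 × 5! = 4 × 120 = 480.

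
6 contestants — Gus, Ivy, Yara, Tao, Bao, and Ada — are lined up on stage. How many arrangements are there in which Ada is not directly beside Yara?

There are 6! = 720 arrangements in all. If Ada and Yara are adjacent, merging them into one block gives 2·(5)! = 240 arrangements.
So 720 − 240 = 480 arrangements keep them apart.

480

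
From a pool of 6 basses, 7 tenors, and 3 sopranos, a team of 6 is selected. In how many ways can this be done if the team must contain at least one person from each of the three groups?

6006

Total 6-person selections from all 16: C(16,6) = 8008.
Subtract selections that omit an entire group: no basses → C(10,6) = 210; no tenors → C(9,6) = 84; no sopranos → C(13,6) = 1716.
Add back selections omitting two groups (i.e. drawn from a single group): C(6,6) + C(7,6) + C(3,6) = 8.
By inclusion–exclusion: 8008 − 2010 + 8 = 6006.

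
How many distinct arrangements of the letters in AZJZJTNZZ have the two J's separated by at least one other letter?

There are 9!/(4!·2!) = 7560 arrangements of AZJZJTNZZ in total.
If the two J's are adjacent, glue them into one block, leaving 8 items to arrange: (8)!/(4!) = 1680 ways.
Subtracting, 7560 − 1680 = 5880 arrangements keep the J's apart.

5880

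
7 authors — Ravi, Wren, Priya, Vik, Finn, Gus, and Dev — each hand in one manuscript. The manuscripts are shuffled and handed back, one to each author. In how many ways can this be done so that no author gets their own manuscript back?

Let Aᵢ be the assignments in which author i gets their own manuscript. We want the size of the complement of A₁∪…∪A_7.
By inclusion–exclusion this is Σ_{j=0}^{7} (−1)^j C(7,j)·(7−j)!.
Computing: 5040 − 5040 + 2520 − 840 + 210 − 42 + 7 − 1 = 1854.

1854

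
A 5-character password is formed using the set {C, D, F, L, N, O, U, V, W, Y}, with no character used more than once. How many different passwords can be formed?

30240

This is a permutation of 5 out of 10: P(10,5) = 10!/5!.
10 × 9 × 8 × 7 × 6 = 30240.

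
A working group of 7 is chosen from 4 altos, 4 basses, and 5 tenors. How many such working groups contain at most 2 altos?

1128

Split by how many altos are chosen (0 through 2).
Sum: C(4,0)·C(9,7) + C(4,1)·C(9,6) + C(4,2)·C(9,5) = 36 + 336 + 756 = 1128.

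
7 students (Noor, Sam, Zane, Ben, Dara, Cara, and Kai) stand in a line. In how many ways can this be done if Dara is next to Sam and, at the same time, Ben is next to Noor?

480

Treat {Dara,Sam} as one block (2 orders) and {Ben,Noor} as another (2 orders).
That leaves 5 units to arrange: 2 × 2 × 5! = 4 × 120 = 480.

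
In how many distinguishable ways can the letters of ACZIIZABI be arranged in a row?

The 9 letters of ACZIIZABI have repeats: A appearing twice, I appearing 3 times, and Z appearing twice.
The number of distinct arrangements is 9!/(3!·2!·2!) = 362880/24 = 15120.

15120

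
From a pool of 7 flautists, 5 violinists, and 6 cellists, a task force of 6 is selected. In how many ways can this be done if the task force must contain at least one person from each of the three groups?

15470

Unrestricted: C(18,6) = 18564 ways to pick any 6 of the 18.
Selections missing a whole group: no flautists → C(11,6) = 462; no violinists → C(13,6) = 1716; no cellists → C(12,6) = 924.
Add back selections omitting two groups (i.e. drawn from a single group): C(7,6) + C(5,6) + C(6,6) = 8.
By inclusion–exclusion: 18564 − 3102 + 8 = 15470.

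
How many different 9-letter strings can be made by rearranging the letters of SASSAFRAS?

The 9 letters of SASSAFRAS have repeats: A appearing 3 times and S appearing 4 times.
Dividing 9! = 362880 by 4!·3! = 144 for the repeated letters gives 2520.

2520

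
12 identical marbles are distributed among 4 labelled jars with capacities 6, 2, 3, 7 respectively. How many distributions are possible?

54

Ignoring the caps, the number of non-negative solutions to x_1+…+x_4 = 12 is C(15,3) = 455.
Subtract solutions that violate a single cap (substitute x_i' = x_i − (cap_i+1)): x_1 ≥ 7 gives C(8,3) = 56; x_2 ≥ 3 gives C(12,3) = 220; x_3 ≥ 4 gives C(11,3) = 165; x_4 ≥ 8 gives C(7,3) = 35. Together 476.
Add back pairs where two caps are both exceeded: 10 + 4 + 0 + 56 + 4 + 1 = 75.
By inclusion–exclusion the count is 455 − 476 + 75 = 54.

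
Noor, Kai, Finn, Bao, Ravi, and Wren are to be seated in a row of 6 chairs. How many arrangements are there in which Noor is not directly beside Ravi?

Of the 6! = 720 arrangements, those with Noor and Ravi adjacent number 2 × 5! = 240 (treat the pair as a block with 2 internal orders).
Complementary counting: 720 − 240 = 480.

480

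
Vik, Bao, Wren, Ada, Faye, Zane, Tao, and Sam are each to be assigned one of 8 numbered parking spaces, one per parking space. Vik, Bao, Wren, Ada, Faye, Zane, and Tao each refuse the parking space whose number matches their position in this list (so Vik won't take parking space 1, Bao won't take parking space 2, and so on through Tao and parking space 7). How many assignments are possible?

16687

Let Aᵢ (for 1 ≤ i ≤ 7) be the placements that put person i in their forbidden parking space. Any j of these fix j positions, leaving (8−j)! ways to fill the rest, and there are C(7,j) ways to pick which j.
By inclusion–exclusion, the number of valid placements is Σ_{j=0}^{7} (−1)^j C(7,j)·(8−j)!.
Computing: 40320 − 35280 + 15120 − 4200 + 840 − 126 + 14 − 1 = 16687.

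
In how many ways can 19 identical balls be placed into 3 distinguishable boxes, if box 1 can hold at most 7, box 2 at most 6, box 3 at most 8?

Without the upper bounds there are C(21,2) = 210 ways to split 19 among 3 boxes.
Subtract solutions that violate a single cap (substitute x_i' = x_i − (cap_i+1)): x_1 ≥ 8 gives C(13,2) = 78; x_2 ≥ 7 gives C(14,2) = 91; x_3 ≥ 9 gives C(12,2) = 66. Together 235.
Add back pairs where two caps are both exceeded: 15 + 6 + 10 = 31.
By inclusion–exclusion the count is 210 − 235 + 31 = 6.

6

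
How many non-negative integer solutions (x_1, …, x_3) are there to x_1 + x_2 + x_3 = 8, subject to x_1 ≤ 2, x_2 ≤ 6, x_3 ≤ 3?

9

Without the upper bounds there are C(10,2) = 45 ways to split 8 among 3 variables.
Subtract solutions that violate a single cap (substitute x_i' = x_i − (cap_i+1)): x_1 ≥ 3 gives C(7,2) = 21; x_2 ≥ 7 gives C(3,2) = 3; x_3 ≥ 4 gives C(6,2) = 15. Together 39.
Add back pairs where two caps are both exceeded: 0 + 3 + 0 = 3.
By inclusion–exclusion the count is 45 − 39 + 3 = 9.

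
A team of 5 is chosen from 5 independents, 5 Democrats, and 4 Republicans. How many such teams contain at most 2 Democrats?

Split by how many Democrats are chosen (0 through 2).
Sum: C(5,0)·C(9,5) + C(5,1)·C(9,4) + C(5,2)·C(9,3) = 126 + 630 + 840 = 1596.

1596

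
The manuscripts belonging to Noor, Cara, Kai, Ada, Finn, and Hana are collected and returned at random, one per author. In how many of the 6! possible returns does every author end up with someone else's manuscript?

265

Let Aᵢ be the assignments in which author i gets their own manuscript. We want the size of the complement of A₁∪…∪A_6.
By inclusion–exclusion this is Σ_{j=0}^{6} (−1)^j C(6,j)·(6−j)!.
Computing: 720 − 720 + 360 − 120 + 30 − 6 + 1 = 265.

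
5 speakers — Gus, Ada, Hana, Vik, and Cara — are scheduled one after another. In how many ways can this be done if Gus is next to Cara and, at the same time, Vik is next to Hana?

24

Treat {Gus,Cara} as one block (2 orders) and {Vik,Hana} as another (2 orders).
That leaves 3 units to arrange: 2 × 2 × 3! = 4 × 6 = 24.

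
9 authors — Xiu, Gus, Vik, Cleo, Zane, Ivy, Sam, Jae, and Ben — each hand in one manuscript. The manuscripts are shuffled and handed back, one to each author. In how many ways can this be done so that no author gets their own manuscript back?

133496

Count assignments avoiding every fixed point. For any j of the 9 authors fixed to their own manuscript, the other 9−j can be arranged in (9−j)! ways.
By inclusion–exclusion this is Σ_{j=0}^{9} (−1)^j C(9,j)·(9−j)!.
Computing: 362880 − 362880 + 181440 − 60480 + 15120 − 3024 + 504 − 72 + 9 − 1 = 133496.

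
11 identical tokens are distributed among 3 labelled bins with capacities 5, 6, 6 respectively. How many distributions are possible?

27

Ignoring the caps, the number of non-negative solutions to x_1+…+x_3 = 11 is C(13,2) = 78.
Subtract solutions that violate a single cap (substitute x_i' = x_i − (cap_i+1)): x_1 ≥ 6 gives C(7,2) = 21; x_2 ≥ 7 gives C(6,2) = 15; x_3 ≥ 7 gives C(6,2) = 15. Together 51.
No two caps can be exceeded simultaneously, so the pair terms are all 0.
By inclusion–exclusion the count is 78 − 51 + 0 = 27.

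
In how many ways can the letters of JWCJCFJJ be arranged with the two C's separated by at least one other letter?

Total arrangements of JWCJCFJJ: 8!/(4!·2!) = 840.
If the two C's are adjacent, glue them into one block, leaving 7 items to arrange: (7)!/(4!) = 210 ways.
Hence 840 − 210 = 630.

630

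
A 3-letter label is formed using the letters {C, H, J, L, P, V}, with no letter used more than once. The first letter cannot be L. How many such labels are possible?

100

The first letter has 6−1 = 5 choices (anything except L).
The remaining 2 letters are filled from the other 5 symbols without repetition: 5 × 4 = 20.
Total: 5 × 20 = 100.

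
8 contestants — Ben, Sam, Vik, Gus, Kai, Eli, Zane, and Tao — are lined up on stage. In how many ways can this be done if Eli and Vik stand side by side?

10080

Place the 6 others and the Eli-Vik pair as 7 objects in a line; the pair has 2 internal arrangements.
So the count is 2·(7)! = 10080.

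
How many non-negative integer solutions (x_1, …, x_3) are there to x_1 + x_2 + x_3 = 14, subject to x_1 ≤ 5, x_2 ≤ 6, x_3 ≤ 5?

Ignoring the caps, the number of non-negative solutions to x_1+…+x_3 = 14 is C(16,2) = 120.
Subtract solutions that violate a single cap (substitute x_i' = x_i − (cap_i+1)): x_1 ≥ 6 gives C(10,2) = 45; x_2 ≥ 7 gives C(9,2) = 36; x_3 ≥ 6 gives C(10,2) = 45. Together 126.
Add back pairs where two caps are both exceeded: 3 + 6 + 3 = 12.
By inclusion–exclusion the count is 120 − 126 + 12 = 6.

6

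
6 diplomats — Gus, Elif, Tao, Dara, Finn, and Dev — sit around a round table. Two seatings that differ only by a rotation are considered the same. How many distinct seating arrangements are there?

Fix one person's seat to break rotational symmetry; the remaining 5 people can be arranged in (5)! = 120 ways.

120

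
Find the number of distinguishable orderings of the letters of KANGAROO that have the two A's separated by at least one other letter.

7560

There are 8!/(2!·2!) = 10080 arrangements of KANGAROO in total.
Arrangements with the A's together: treat AA as one letter, giving (7)!/(2!) = 2520.
Hence 10080 − 2520 = 7560.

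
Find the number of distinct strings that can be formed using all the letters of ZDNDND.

ZDNDND has 6 letters with D appearing 3 times and N appearing twice.
Dividing 6! = 720 by 3!·2! = 12 for the repeated letters gives 60.

60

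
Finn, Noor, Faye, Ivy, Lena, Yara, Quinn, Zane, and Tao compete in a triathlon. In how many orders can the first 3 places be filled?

504

There are 9 choices for 1st place, 8 for 2nd, and 7 for 3rd.
That gives 9 × 8 × 7 = 504.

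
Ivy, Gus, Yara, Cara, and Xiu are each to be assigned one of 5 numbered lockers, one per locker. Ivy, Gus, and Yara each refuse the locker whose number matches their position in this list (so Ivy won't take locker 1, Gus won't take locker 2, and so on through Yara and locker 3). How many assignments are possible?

64

Let Aᵢ (for i ∈ {1, 2, 3}) be the placements that put person i in their forbidden locker. Any j of these fix j positions, leaving (5−j)! ways to fill the rest, and there are C(3,j) ways to pick which j.
By inclusion–exclusion, the number of valid placements is Σ_{j=0}^{3} (−1)^j C(3,j)·(5−j)!.
Computing: 120 − 72 + 18 − 2 = 64.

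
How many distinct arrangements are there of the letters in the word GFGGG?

5

Letter multiplicities in GFGGG: F×1, G×4.
So there are 5! / (4!) = 5 distinguishable arrangements.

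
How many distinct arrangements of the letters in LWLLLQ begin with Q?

With the first slot taken by Q, it remains to arrange the other 5 letters (LWLLL).
Those 5 letters have L appearing 4 times, giving (5)!/(4!) = 5.

5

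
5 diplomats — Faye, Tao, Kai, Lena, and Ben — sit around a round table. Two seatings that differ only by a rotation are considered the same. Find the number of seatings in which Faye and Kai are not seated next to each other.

12

Without the restriction there are (4)! = 24 seatings.
Seatings with Faye beside Kai: treat them as a block with 2 internal orders, giving 2 × (3)! = 12.
Subtracting, 24 − 12 = 12.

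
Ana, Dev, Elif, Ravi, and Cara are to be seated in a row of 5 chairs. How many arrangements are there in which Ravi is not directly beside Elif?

Of the 5! = 120 arrangements, those with Ravi and Elif adjacent number 2 × 4! = 48 (treat the pair as a block with 2 internal orders).
So 120 − 48 = 72 arrangements keep them apart.

72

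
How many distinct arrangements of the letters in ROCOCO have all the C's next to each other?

20

Treat the 2 copies of C as a single block. The multiset to arrange is then {CC, O, O, O, R}, 5 items in all.
That gives (5)!/(3!) = 20 arrangements.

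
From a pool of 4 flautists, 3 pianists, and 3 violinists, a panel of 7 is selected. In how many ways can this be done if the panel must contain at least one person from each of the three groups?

With no constraint there are C(10,7) = 120 possible selections.
Selections missing a whole group: no flautists → C(6,7) = 0; no pianists → C(7,7) = 1; no violinists → C(7,7) = 1.
Add back selections omitting two groups (i.e. drawn from a single group): C(4,7) + C(3,7) + C(3,7) = 0.
By inclusion–exclusion: 120 − 2 + 0 = 118.

118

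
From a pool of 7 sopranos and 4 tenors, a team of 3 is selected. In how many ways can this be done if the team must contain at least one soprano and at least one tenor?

126

Total 3-person selections from all 11: C(11,3) = 165.
Subtract selections that omit an entire group: no sopranos → C(4,3) = 4; no tenors → C(7,3) = 35.
Both groups omitted at once is impossible, so 165 − 39 = 126.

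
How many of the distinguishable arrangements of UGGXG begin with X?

4

Fix X in the first position and arrange the remaining 4 letters.
Those 4 letters have G appearing 3 times, giving (4)!/(3!) = 4.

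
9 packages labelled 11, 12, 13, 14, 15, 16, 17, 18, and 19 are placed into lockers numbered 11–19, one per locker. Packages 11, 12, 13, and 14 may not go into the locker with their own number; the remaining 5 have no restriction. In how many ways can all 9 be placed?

Let Aᵢ (for 11 ≤ i ≤ 14) be the placements that put package i in its forbidden locker. Any j of these fix j positions, leaving (9−j)! ways to fill the rest, and there are C(4,j) ways to pick which j.
By inclusion–exclusion, the number of valid placements is Σ_{j=0}^{4} (−1)^j C(4,j)·(9−j)!.
Computing: 362880 − 161280 + 30240 − 2880 + 120 = 229080.

229080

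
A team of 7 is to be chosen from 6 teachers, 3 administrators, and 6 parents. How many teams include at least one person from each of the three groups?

With no constraint there are C(15,7) = 6435 possible selections.
Selections missing a whole group: no teachers → C(9,7) = 36; no administrators → C(12,7) = 792; no parents → C(9,7) = 36.
Add back selections omitting two groups (i.e. drawn from a single group): C(6,7) + C(3,7) + C(6,7) = 0.
By inclusion–exclusion: 6435 − 864 + 0 = 5571.

5571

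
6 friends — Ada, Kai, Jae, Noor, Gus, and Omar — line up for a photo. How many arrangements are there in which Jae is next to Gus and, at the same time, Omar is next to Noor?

Treat {Jae,Gus} as one block (2 orders) and {Omar,Noor} as another (2 orders).
That leaves 4 units to arrange: 2 × 2 × 4! = 4 × 24 = 96.

96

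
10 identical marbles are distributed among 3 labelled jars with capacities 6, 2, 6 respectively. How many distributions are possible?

12

Without the upper bounds there are C(12,2) = 66 ways to split 10 among 3 jars.
Subtract solutions that violate a single cap (substitute x_i' = x_i − (cap_i+1)): x_1 ≥ 7 gives C(5,2) = 10; x_2 ≥ 3 gives C(9,2) = 36; x_3 ≥ 7 gives C(5,2) = 10. Together 56.
Add back pairs where two caps are both exceeded: 1 + 0 + 1 = 2.
By inclusion–exclusion the count is 66 − 56 + 2 = 12.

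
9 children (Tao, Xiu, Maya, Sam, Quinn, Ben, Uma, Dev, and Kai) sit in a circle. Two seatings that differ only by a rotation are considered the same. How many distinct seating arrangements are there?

Fix one person's seat to break rotational symmetry; the remaining 8 people can be arranged in (8)! = 40320 ways.

40320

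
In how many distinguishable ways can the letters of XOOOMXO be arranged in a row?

Letter multiplicities in XOOOMXO: M×1, O×4, X×2.
Dividing 7! = 5040 by 4!·2! = 48 for the repeated letters gives 105.

105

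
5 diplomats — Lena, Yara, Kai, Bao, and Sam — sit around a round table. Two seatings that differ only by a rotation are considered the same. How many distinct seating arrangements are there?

Seat Lena anywhere (absorbing the rotational symmetry), then permute the other 4: (4)! = 24.

24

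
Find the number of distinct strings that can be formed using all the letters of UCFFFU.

60

Letter multiplicities in UCFFFU: C×1, F×3, U×2.
The number of distinct arrangements is 6!/(3!·2!) = 720/12 = 60.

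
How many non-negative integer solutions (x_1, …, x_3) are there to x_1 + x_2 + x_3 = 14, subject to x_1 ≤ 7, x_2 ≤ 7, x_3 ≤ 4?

15

By stars and bars, unrestricted non-negative solutions to x_1+…+x_3 = 14 number C(14+2,2) = 120.
Subtract solutions that violate a single cap (substitute x_i' = x_i − (cap_i+1)): x_1 ≥ 8 gives C(8,2) = 28; x_2 ≥ 8 gives C(8,2) = 28; x_3 ≥ 5 gives C(11,2) = 55. Together 111.
Add back pairs where two caps are both exceeded: 0 + 3 + 3 = 6.
By inclusion–exclusion the count is 120 − 111 + 6 = 15.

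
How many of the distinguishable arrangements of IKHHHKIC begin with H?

630

Fix H in the first position and arrange the remaining 7 letters.
Those 7 letters have H appearing twice, I appearing twice, and K appearing twice, giving (7)!/(2!·2!·2!) = 630.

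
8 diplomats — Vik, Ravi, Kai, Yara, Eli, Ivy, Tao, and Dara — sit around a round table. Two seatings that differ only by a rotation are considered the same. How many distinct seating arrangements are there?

Fix one person's seat to break rotational symmetry; the remaining 7 people can be arranged in (7)! = 5040 ways.

5040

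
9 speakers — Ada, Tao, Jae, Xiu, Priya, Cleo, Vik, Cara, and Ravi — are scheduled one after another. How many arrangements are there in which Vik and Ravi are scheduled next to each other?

Treat {Vik, Ravi} as a single unit. There are 8 units to order, and the pair itself can be ordered 2 ways.
That gives 2 × 8! = 2 × 40320 = 80640.

80640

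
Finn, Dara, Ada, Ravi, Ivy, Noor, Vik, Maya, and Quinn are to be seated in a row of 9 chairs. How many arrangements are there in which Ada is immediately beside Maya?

Treat {Ada, Maya} as a single unit. There are 8 units to order, and the pair itself can be ordered 2 ways.
So the count is 2·(8)! = 80640.

80640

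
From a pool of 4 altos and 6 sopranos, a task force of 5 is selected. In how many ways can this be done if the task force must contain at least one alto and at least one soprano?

With no constraint there are C(10,5) = 252 possible selections.
Subtract selections that omit an entire group: no altos → C(6,5) = 6; no sopranos → C(4,5) = 0.
Both groups omitted at once is impossible, so 252 − 6 = 246.

246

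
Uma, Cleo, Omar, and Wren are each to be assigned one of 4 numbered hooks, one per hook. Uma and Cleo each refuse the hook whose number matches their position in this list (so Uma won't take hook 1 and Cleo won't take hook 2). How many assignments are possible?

14

Let Aᵢ (for i ∈ {1, 2}) be the placements that put person i in their forbidden hook. Any j of these fix j positions, leaving (4−j)! ways to fill the rest, and there are C(2,j) ways to pick which j.
By inclusion–exclusion, the number of valid placements is Σ_{j=0}^{2} (−1)^j C(2,j)·(4−j)!.
Computing: 24 − 12 + 2 = 14.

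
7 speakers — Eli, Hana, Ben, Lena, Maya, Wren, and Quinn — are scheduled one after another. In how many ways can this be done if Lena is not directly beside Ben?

3600

There are 7! = 5040 arrangements in all. If Lena and Ben are adjacent, merging them into one block gives 2·(6)! = 1440 arrangements.
So 5040 − 1440 = 3600 arrangements keep them apart.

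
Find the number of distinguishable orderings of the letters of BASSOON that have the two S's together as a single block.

Treat the 2 copies of S as a single block. The multiset to arrange is then {SS, A, B, N, O, O}, 6 items in all.
That gives (6)!/(2!) = 360 arrangements.

360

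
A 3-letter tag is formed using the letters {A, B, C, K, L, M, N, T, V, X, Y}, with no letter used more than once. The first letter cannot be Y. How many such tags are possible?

The first letter has 11−1 = 10 choices (anything except Y).
The remaining 2 letters are filled from the other 10 symbols without repetition: 10 × 9 = 90.
Total: 10 × 90 = 900.

900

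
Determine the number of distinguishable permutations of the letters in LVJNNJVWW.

The 9 letters of LVJNNJVWW have repeats: J appearing twice, N appearing twice, V appearing twice, and W appearing twice.
Dividing 9! = 362880 by 2!·2!·2!·2! = 16 for the repeated letters gives 22680.

22680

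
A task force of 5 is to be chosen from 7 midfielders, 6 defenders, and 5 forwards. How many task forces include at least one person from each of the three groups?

With no constraint there are C(18,5) = 8568 possible selections.
Subtract selections that omit an entire group: no midfielders → C(11,5) = 462; no defenders → C(12,5) = 792; no forwards → C(13,5) = 1287.
Add back selections omitting two groups (i.e. drawn from a single group): C(7,5) + C(6,5) + C(5,5) = 28.
By inclusion–exclusion: 8568 − 2541 + 28 = 6055.

6055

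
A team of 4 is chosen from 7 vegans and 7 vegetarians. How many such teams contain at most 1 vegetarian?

280

Split by how many vegetarians are chosen (0 through 1).
Sum: C(7,0)·C(7,4) + C(7,1)·C(7,3) = 35 + 245 = 280.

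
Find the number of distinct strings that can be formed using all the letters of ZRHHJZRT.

The 8 letters of ZRHHJZRT have repeats: H appearing twice, R appearing twice, and Z appearing twice.
So there are 8! / (2!·2!·2!) = 5040 distinguishable arrangements.

5040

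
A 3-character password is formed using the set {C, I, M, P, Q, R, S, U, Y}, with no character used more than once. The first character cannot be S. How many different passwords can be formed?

448

The first character has 9−1 = 8 choices (anything except S).
The remaining 2 characters are filled from the other 8 symbols without repetition: 8 × 7 = 56.
Total: 8 × 56 = 448.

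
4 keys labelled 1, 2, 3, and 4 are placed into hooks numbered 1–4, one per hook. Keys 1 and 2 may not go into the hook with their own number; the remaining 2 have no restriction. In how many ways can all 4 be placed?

14

Let Aᵢ (for i ∈ {1, 2}) be the placements that put key i in its forbidden hook. Any j of these fix j positions, leaving (4−j)! ways to fill the rest, and there are C(2,j) ways to pick which j.
By inclusion–exclusion, the number of valid placements is Σ_{j=0}^{2} (−1)^j C(2,j)·(4−j)!.
Computing: 24 − 12 + 2 = 14.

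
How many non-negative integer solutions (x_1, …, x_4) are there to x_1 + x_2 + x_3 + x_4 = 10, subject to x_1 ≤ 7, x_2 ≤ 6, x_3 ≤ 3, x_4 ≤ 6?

152

By stars and bars, unrestricted non-negative solutions to x_1+…+x_4 = 10 number C(10+3,3) = 286.
Subtract solutions that violate a single cap (substitute x_i' = x_i − (cap_i+1)): x_1 ≥ 8 gives C(5,3) = 10; x_2 ≥ 7 gives C(6,3) = 20; x_3 ≥ 4 gives C(9,3) = 84; x_4 ≥ 7 gives C(6,3) = 20. Together 134.
No two caps can be exceeded simultaneously, so the pair terms are all 0.
By inclusion–exclusion the count is 286 − 134 + 0 = 152.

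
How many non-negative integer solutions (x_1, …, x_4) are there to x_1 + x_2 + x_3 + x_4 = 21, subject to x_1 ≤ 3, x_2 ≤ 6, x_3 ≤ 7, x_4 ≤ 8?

Without the upper bounds there are C(24,3) = 2024 ways to split 21 among 4 variables.
Subtract solutions that violate a single cap (substitute x_i' = x_i − (cap_i+1)): x_1 ≥ 4 gives C(20,3) = 1140; x_2 ≥ 7 gives C(17,3) = 680; x_3 ≥ 8 gives C(16,3) = 560; x_4 ≥ 9 gives C(15,3) = 455. Together 2835.
Add back pairs where two caps are both exceeded: 286 + 220 + 165 + 84 + 56 + 35 = 846.
Subtract triples: 10 + 4 + 1 + 0 = 15.
By inclusion–exclusion the count is 2024 − 2835 + 846 − 15 = 20.

20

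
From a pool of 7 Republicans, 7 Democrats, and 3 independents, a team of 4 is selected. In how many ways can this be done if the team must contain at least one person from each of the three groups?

1029

With no constraint there are C(17,4) = 2380 possible selections.
Selections missing a whole group: no Republicans → C(10,4) = 210; no Democrats → C(10,4) = 210; no independents → C(14,4) = 1001.
Add back selections omitting two groups (i.e. drawn from a single group): C(7,4) + C(7,4) + C(3,4) = 70.
By inclusion–exclusion: 2380 − 1421 + 70 = 1029.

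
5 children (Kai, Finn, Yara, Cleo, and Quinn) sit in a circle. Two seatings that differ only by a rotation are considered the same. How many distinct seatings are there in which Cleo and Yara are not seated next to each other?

All circular seatings of 5 people number (4)! = 24.
Seatings with Cleo beside Yara: treat them as a block with 2 internal orders, giving 2 × (3)! = 12.
Subtracting, 24 − 12 = 12.

12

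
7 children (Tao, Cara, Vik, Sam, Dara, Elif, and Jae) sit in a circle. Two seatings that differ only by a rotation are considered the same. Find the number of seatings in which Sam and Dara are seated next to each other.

240

Treat {Sam, Dara} as one unit (2 internal orders) and seat the resulting 6 units around the table: (5)! circular arrangements.
So 2 × (5)! = 2 × 120 = 240.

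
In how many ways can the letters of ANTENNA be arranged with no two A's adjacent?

Total arrangements of ANTENNA: 7!/(3!·2!) = 420.
Arrangements with the A's together: treat AA as one letter, giving (6)!/(3!) = 120.
Subtracting, 420 − 120 = 300 arrangements keep the A's apart.

300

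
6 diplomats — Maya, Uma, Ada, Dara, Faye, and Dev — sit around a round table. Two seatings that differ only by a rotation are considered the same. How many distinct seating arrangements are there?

Seat Maya anywhere (absorbing the rotational symmetry), then permute the other 5: (5)! = 120.

120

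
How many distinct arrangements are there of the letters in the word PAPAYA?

60

PAPAYA has 6 letters with A appearing 3 times and P appearing twice.
The number of distinct arrangements is 6!/(3!·2!) = 720/12 = 60.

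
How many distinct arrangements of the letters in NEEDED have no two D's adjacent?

40

There are 6!/(3!·2!) = 60 arrangements of NEEDED in total.
Arrangements with the D's together: treat DD as one letter, giving (5)!/(3!) = 20.
Subtracting, 60 − 20 = 40 arrangements keep the D's apart.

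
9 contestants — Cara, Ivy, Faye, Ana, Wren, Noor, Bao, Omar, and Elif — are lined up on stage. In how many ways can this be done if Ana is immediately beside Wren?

Glue Ana and Wren into one block (2 internal orders), leaving 8 units to arrange in a row.
So the count is 2·(8)! = 80640.

80640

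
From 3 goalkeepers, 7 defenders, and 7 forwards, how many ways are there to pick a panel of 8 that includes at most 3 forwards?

14115

Split by how many forwards are chosen (0 through 3).
Sum: C(7,0)·C(10,8) + C(7,1)·C(10,7) + C(7,2)·C(10,6) + C(7,3)·C(10,5) = 45 + 840 + 4410 + 8820 = 14115.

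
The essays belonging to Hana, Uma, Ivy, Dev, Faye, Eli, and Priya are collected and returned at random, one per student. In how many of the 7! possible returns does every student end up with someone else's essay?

1854

Count assignments avoiding every fixed point. For any j of the 7 students fixed to their own essay, the other 7−j can be arranged in (7−j)! ways.
By inclusion–exclusion this is Σ_{j=0}^{7} (−1)^j C(7,j)·(7−j)!.
Computing: 5040 − 5040 + 2520 − 840 + 210 − 42 + 7 − 1 = 1854.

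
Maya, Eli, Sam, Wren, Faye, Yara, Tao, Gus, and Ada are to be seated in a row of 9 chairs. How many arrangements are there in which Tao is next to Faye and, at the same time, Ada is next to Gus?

20160

Treat {Tao,Faye} as one block (2 orders) and {Ada,Gus} as another (2 orders).
That leaves 7 units to arrange: 2 × 2 × 7! = 4 × 5040 = 20160.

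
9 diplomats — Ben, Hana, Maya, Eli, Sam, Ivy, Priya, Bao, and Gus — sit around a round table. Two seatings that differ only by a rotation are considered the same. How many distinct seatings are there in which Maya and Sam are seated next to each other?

10080

Glue Maya and Sam into a block (2 internal orders). Seating 8 units around a circle gives (7)! arrangements.
So 2 × (7)! = 2 × 5040 = 10080.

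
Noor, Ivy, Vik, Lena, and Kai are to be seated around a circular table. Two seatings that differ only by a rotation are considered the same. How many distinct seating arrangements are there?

24

Around a circle, 5 distinct people have 5!/5 = (4)! = 24 rotationally distinct seatings.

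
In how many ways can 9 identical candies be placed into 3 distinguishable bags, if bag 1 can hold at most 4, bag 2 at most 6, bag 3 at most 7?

31

By stars and bars, unrestricted non-negative solutions to x_1+…+x_3 = 9 number C(9+2,2) = 55.
Subtract solutions that violate a single cap (substitute x_i' = x_i − (cap_i+1)): x_1 ≥ 5 gives C(6,2) = 15; x_2 ≥ 7 gives C(4,2) = 6; x_3 ≥ 8 gives C(3,2) = 3. Together 24.
No two caps can be exceeded simultaneously, so the pair terms are all 0.
By inclusion–exclusion the count is 55 − 24 + 0 = 31.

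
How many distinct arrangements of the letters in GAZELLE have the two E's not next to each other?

900

Total arrangements of GAZELLE: 7!/(2!·2!) = 1260.
If the two E's are adjacent, glue them into one block, leaving 6 items to arrange: (6)!/(2!) = 360 ways.
Hence 1260 − 360 = 900.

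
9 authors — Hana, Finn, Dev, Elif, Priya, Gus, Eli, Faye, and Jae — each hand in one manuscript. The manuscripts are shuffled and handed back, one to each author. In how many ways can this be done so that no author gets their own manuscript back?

Count assignments avoiding every fixed point. For any j of the 9 authors fixed to their own manuscript, the other 9−j can be arranged in (9−j)! ways.
By inclusion–exclusion this is Σ_{j=0}^{9} (−1)^j C(9,j)·(9−j)!.
Computing: 362880 − 362880 + 181440 − 60480 + 15120 − 3024 + 504 − 72 + 9 − 1 = 133496.

133496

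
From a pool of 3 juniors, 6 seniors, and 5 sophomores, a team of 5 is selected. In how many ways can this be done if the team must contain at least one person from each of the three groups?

1365

Total 5-person selections from all 14: C(14,5) = 2002.
Selections missing a whole group: no juniors → C(11,5) = 462; no seniors → C(8,5) = 56; no sophomores → C(9,5) = 126.
Add back selections omitting two groups (i.e. drawn from a single group): C(3,5) + C(6,5) + C(5,5) = 7.
By inclusion–exclusion: 2002 − 644 + 7 = 1365.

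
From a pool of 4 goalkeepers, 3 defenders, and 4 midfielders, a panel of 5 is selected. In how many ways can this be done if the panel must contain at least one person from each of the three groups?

364

With no constraint there are C(11,5) = 462 possible selections.
Selections missing a whole group: no goalkeepers → C(7,5) = 21; no defenders → C(8,5) = 56; no midfielders → C(7,5) = 21.
Add back selections omitting two groups (i.e. drawn from a single group): C(4,5) + C(3,5) + C(4,5) = 0.
By inclusion–exclusion: 462 − 98 + 0 = 364.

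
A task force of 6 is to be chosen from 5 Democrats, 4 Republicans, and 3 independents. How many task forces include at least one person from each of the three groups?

Total 6-person selections from all 12: C(12,6) = 924.
Selections missing a whole group: no Democrats → C(7,6) = 7; no Republicans → C(8,6) = 28; no independents → C(9,6) = 84.
Add back selections omitting two groups (i.e. drawn from a single group): C(5,6) + C(4,6) + C(3,6) = 0.
By inclusion–exclusion: 924 − 119 + 0 = 805.

805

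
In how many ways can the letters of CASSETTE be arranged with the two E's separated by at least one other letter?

Total arrangements of CASSETTE: 8!/(2!·2!·2!) = 5040.
Arrangements with the E's together: treat EE as one letter, giving (7)!/(2!·2!) = 1260.
Hence 5040 − 1260 = 3780.

3780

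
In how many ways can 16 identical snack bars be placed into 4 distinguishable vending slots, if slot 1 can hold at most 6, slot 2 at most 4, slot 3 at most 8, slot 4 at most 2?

Without the upper bounds there are C(19,3) = 969 ways to split 16 among 4 vending slots.
Subtract solutions that violate a single cap (substitute x_i' = x_i − (cap_i+1)): x_1 ≥ 7 gives C(12,3) = 220; x_2 ≥ 5 gives C(14,3) = 364; x_3 ≥ 9 gives C(10,3) = 120; x_4 ≥ 3 gives C(16,3) = 560. Together 1264.
Add back pairs where two caps are both exceeded: 35 + 1 + 84 + 10 + 165 + 35 = 330.
Subtract triples: 0 + 4 + 0 + 0 = 4.
By inclusion–exclusion the count is 969 − 1264 + 330 − 4 = 31.

31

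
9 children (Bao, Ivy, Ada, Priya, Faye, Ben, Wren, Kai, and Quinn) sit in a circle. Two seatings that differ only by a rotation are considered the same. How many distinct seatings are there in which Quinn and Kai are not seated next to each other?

30240

Without the restriction there are (8)! = 40320 seatings.
Those with Quinn next to Kai: fuse the pair into one unit and seat 8 units around a circle — 2·(7)! = 10080.
Subtracting, 40320 − 10080 = 30240.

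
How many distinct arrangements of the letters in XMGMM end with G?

With the last slot taken by G, it remains to arrange the other 4 letters (XMMM).
Those 4 letters have M appearing 3 times, giving (4)!/(3!) = 4.

4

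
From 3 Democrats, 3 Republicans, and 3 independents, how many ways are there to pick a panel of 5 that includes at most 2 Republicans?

111

Split by how many Republicans are chosen (0 through 2).
Sum: C(3,0)·C(6,5) + C(3,1)·C(6,4) + C(3,2)·C(6,3) = 6 + 45 + 60 = 111.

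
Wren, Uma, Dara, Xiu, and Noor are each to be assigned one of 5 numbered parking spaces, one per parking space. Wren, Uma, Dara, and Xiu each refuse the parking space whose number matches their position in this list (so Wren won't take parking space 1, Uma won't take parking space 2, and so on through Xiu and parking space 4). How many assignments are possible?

Let Aᵢ (for 1 ≤ i ≤ 4) be the placements that put person i in their forbidden parking space. Any j of these fix j positions, leaving (5−j)! ways to fill the rest, and there are C(4,j) ways to pick which j.
By inclusion–exclusion, the number of valid placements is Σ_{j=0}^{4} (−1)^j C(4,j)·(5−j)!.
Computing: 120 − 96 + 36 − 8 + 1 = 53.

53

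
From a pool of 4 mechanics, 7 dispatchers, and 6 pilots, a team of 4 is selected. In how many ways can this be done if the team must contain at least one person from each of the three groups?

With no constraint there are C(17,4) = 2380 possible selections.
Selections missing a whole group: no mechanics → C(13,4) = 715; no dispatchers → C(10,4) = 210; no pilots → C(11,4) = 330.
Add back selections omitting two groups (i.e. drawn from a single group): C(4,4) + C(7,4) + C(6,4) = 51.
By inclusion–exclusion: 2380 − 1255 + 51 = 1176.

1176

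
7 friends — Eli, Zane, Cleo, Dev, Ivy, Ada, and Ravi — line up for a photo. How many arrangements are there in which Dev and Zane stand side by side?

1440

Place the 5 others and the Dev-Zane pair as 6 objects in a line; the pair has 2 internal arrangements.
That gives 2 × 6! = 2 × 720 = 1440.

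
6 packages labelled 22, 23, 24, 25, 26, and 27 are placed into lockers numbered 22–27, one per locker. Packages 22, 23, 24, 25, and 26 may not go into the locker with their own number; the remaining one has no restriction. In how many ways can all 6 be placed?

Let Aᵢ (for 22 ≤ i ≤ 26) be the placements that put package i in its forbidden locker. Any j of these fix j positions, leaving (6−j)! ways to fill the rest, and there are C(5,j) ways to pick which j.
By inclusion–exclusion, the number of valid placements is Σ_{j=0}^{5} (−1)^j C(5,j)·(6−j)!.
Computing: 720 − 600 + 240 − 60 + 10 − 1 = 309.

309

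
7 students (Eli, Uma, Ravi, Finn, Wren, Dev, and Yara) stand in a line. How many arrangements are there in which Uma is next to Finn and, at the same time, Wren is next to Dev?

480

Treat {Uma,Finn} as one block (2 orders) and {Wren,Dev} as another (2 orders).
That leaves 5 units to arrange: 2 × 2 × 5! = 4 × 120 = 480.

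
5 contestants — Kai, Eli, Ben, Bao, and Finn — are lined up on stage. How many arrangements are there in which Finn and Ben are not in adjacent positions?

72

Of the 5! = 120 arrangements, those with Finn and Ben adjacent number 2 × 4! = 48 (treat the pair as a block with 2 internal orders).
So 120 − 48 = 72 arrangements keep them apart.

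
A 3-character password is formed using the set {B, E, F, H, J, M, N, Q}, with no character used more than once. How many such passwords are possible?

Choose and order 3 of the 8 symbols: the first character has 8 options, the next 7, then 6.
That product is 8 × 7 × 6 = 336.

336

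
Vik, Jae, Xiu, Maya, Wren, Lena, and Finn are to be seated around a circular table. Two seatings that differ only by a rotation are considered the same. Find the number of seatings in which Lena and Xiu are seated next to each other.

Treat {Lena, Xiu} as one unit (2 internal orders) and seat the resulting 6 units around the table: (5)! circular arrangements.
So 2 × (5)! = 2 × 120 = 240.

240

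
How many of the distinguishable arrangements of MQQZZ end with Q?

12

With the last slot taken by Q, it remains to arrange the other 4 letters (MQZZ).
Those 4 letters have Z appearing twice, giving (4)!/(2!) = 12.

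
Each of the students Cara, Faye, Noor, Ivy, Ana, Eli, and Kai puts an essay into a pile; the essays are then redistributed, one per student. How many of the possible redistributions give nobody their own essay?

Let Aᵢ be the assignments in which student i gets their own essay. We want the size of the complement of A₁∪…∪A_7.
By inclusion–exclusion this is Σ_{j=0}^{7} (−1)^j C(7,j)·(7−j)!.
Computing: 5040 − 5040 + 2520 − 840 + 210 − 42 + 7 − 1 = 1854.

1854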